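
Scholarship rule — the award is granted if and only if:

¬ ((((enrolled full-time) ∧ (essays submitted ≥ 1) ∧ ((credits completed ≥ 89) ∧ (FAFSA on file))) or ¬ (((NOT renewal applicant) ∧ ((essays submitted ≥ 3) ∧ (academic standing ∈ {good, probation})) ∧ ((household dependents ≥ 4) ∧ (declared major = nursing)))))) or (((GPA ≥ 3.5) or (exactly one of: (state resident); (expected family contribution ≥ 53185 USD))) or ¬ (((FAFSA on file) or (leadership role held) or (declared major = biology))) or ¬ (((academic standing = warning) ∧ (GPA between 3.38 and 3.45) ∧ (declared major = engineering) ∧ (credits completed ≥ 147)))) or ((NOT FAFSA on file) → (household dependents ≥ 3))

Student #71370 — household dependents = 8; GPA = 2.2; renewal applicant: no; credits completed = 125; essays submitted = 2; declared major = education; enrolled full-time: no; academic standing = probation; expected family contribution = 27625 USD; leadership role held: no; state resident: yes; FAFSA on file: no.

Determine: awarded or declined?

Awarded

Atomic conditions:
  enrolled full-time: no → false
  essays submitted ≥ 1: 2 ≥ 1 is true
  credits completed ≥ 89: 125 ≥ 89 is true
  FAFSA on file: no → false
  NOT renewal applicant: no → true
  essays submitted ≥ 3: 2 ≥ 3 is false
  academic standing ∈ {good, probation}: probation is in the set → true
  household dependents ≥ 4: 8 ≥ 4 is true
  declared major = nursing: education == nursing is false
  GPA ≥ 3.5: 2.2 ≥ 3.5 is false
  state resident: yes → true
  expected family contribution ≥ 53185 USD: 27625 ≥ 53185 is false
  leadership role held: no → false
  declared major = biology: education == biology is false
  academic standing = warning: probation == warning is false
  GPA between 3.38 and 3.45: 2.2 in [3.38, 3.45] is false
  declared major = engineering: education == engineering is false
  credits completed ≥ 147: 125 ≥ 147 is false
  NOT FAFSA on file: no → true
  household dependents ≥ 3: 8 ≥ 3 is true
Combine:
[1.1.1.3] true AND false = false
[1.1.1] false AND true AND false = false
[1.1.2.1.2] false AND true = false
[1.1.2.1.3] true AND false = false
[1.1.2.1] true AND false AND false = false
[1.1.2] NOT false = true
[1.1] false OR true = true
[1] NOT true = false
[2.1.2] exactly-one(true, false) = true
[2.1] false OR true = true
[2.2.1] false OR false OR false = false
[2.2] NOT false = true
[2.3.1] false AND false AND false AND false = false
[2.3] NOT false = true
[2] true OR true OR true = true
[3] true → true = true
[root] false OR true OR true = true
Overall: true → awarded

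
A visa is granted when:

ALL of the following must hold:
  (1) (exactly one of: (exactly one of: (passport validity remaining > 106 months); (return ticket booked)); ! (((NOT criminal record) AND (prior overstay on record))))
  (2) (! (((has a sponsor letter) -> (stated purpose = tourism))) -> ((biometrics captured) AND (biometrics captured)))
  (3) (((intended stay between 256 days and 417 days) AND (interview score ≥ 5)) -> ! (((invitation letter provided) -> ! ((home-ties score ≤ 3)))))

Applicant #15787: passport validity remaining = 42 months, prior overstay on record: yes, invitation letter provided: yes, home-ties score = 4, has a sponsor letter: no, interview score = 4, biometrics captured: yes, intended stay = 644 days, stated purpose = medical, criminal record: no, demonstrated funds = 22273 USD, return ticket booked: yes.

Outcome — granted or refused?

Granted

Atomic conditions:
  passport validity remaining > 106 months: 42 > 106 is false
  return ticket booked: yes → true
  NOT criminal record: no → true
  prior overstay on record: yes → true
  has a sponsor letter: no → false
  stated purpose = tourism: medical == tourism is false
  biometrics captured: yes → true
  intended stay between 256 days and 417 days: 644 in [256, 417] is false
  interview score ≥ 5: 4 ≥ 5 is false
  invitation letter provided: yes → true
  home-ties score ≤ 3: 4 ≤ 3 is false
Combine:
[1.1] exactly-one(false, true) = true
[1.2.1] true AND true = true
[1.2] NOT true = false
[1] exactly-one(true, false) = true
[2.1.1] false → false (antecedent false ⇒ implication holds) = true
[2.1] NOT true = false
[2.2] true AND true = true
[2] false → true (antecedent false ⇒ implication holds) = true
[3.1] false AND false = false
[3.2.1.2] NOT false = true
[3.2.1] true → true = true
[3.2] NOT true = false
[3] false → false (antecedent false ⇒ implication holds) = true
[root] true AND true AND true = true
Overall: true → granted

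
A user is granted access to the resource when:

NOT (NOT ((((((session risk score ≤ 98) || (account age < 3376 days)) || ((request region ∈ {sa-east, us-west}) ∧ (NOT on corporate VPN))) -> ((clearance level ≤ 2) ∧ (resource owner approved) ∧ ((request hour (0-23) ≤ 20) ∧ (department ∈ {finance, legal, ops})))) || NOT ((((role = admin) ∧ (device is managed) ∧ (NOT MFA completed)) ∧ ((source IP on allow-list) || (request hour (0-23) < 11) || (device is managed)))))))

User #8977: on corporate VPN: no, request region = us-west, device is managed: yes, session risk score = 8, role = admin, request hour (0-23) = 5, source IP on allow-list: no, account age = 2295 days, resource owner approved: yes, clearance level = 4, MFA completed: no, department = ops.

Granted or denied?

Atomic conditions:
  session risk score ≤ 98: 8 ≤ 98 is true
  account age < 3376 days: 2295 < 3376 is true
  request region ∈ {sa-east, us-west}: us-west is in the set → true
  NOT on corporate VPN: no → true
  clearance level ≤ 2: 4 ≤ 2 is false
  resource owner approved: yes → true
  request hour (0-23) ≤ 20: 5 ≤ 20 is true
  department ∈ {finance, legal, ops}: ops is in the set → true
  role = admin: admin == admin is true
  device is managed: yes → true
  NOT MFA completed: no → true
  source IP on allow-list: no → false
  request hour (0-23) < 11: 5 < 11 is true
Combine:
[1.1.1.1.1] true OR true = true
[1.1.1.1.2] true AND true = true
[1.1.1.1] true OR true = true
[1.1.1.2.3] true AND true = true
[1.1.1.2] false AND true AND true = false
[1.1.1] true → false = false
[1.1.2.1.1] true AND true AND true = true
[1.1.2.1.2] false OR true OR true = true
[1.1.2.1] true AND true = true
[1.1.2] NOT true = false
[1.1] false OR false = false
[1] NOT false = true
[root] NOT true = false
Overall: false → denied

Denied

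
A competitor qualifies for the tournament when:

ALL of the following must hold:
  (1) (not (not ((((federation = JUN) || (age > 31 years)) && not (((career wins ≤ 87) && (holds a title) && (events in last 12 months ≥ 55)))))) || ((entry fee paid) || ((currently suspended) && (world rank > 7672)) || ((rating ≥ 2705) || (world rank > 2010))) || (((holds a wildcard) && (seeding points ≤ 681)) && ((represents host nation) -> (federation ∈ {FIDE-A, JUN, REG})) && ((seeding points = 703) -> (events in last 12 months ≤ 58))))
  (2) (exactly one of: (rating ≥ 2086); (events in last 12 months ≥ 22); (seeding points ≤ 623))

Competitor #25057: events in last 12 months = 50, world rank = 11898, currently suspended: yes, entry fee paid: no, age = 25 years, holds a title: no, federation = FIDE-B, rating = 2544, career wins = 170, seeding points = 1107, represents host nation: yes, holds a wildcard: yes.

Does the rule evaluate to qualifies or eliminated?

Eliminated

Atomic conditions:
  federation = JUN: FIDE-B == JUN is false
  age > 31 years: 25 > 31 is false
  career wins ≤ 87: 170 ≤ 87 is false
  holds a title: no → false
  events in last 12 months ≥ 55: 50 ≥ 55 is false
  entry fee paid: no → false
  currently suspended: yes → true
  world rank > 7672: 11898 > 7672 is true
  rating ≥ 2705: 2544 ≥ 2705 is false
  world rank > 2010: 11898 > 2010 is true
  holds a wildcard: yes → true
  seeding points ≤ 681: 1107 ≤ 681 is false
  represents host nation: yes → true
  federation ∈ {FIDE-A, JUN, REG}: FIDE-B is not in the set → false
  seeding points = 703: 1107 == 703 is false
  events in last 12 months ≤ 58: 50 ≤ 58 is true
  rating ≥ 2086: 2544 ≥ 2086 is true
  events in last 12 months ≥ 22: 50 ≥ 22 is true
  seeding points ≤ 623: 1107 ≤ 623 is false
Combine:
[1.1.1.1.1] false OR false = false
[1.1.1.1.2.1] false AND false AND false = false
[1.1.1.1.2] NOT false = true
[1.1.1.1] false AND true = false
[1.1.1] NOT false = true
[1.1] NOT true = false
[1.2.2] true AND true = true
[1.2.3] false OR true = true
[1.2] false OR true OR true = true
[1.3.1] true AND false = false
[1.3.2] true → false = false
[1.3.3] false → true (antecedent false ⇒ implication holds) = true
[1.3] false AND false AND true = false
[1] false OR true OR false = true
[2] exactly-one(true, true, false) = false
[root] true AND false = false
Overall: false → eliminated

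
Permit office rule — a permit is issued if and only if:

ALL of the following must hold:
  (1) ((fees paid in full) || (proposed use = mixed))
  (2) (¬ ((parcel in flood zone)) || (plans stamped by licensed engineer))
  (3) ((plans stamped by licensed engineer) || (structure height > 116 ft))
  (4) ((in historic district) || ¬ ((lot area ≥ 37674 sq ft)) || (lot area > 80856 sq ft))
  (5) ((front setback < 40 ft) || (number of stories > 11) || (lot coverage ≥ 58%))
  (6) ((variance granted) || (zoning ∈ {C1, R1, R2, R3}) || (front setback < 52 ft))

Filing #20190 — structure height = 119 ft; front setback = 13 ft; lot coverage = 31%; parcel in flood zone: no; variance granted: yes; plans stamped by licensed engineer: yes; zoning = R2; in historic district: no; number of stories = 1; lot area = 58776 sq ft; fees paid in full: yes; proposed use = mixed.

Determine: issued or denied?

Atomic conditions:
  fees paid in full: yes → true
  proposed use = mixed: mixed == mixed is true
  parcel in flood zone: no → false
  plans stamped by licensed engineer: yes → true
  structure height > 116 ft: 119 > 116 is true
  in historic district: no → false
  lot area ≥ 37674 sq ft: 58776 ≥ 37674 is true
  lot area > 80856 sq ft: 58776 > 80856 is false
  front setback < 40 ft: 13 < 40 is true
  number of stories > 11: 1 > 11 is false
  lot coverage ≥ 58%: 31 ≥ 58 is false
  variance granted: yes → true
  zoning ∈ {C1, R1, R2, R3}: R2 is in the set → true
  front setback < 52 ft: 13 < 52 is true
Combine:
[1] true OR true = true
[2.1] NOT false = true
[2] true OR true = true
[3] true OR true = true
[4.2] NOT true = false
[4] false OR false OR false = false
[5] true OR false OR false = true
[6] true OR true OR true = true
[root] true AND true AND true AND false AND true AND true = false
Overall: false → denied

Denied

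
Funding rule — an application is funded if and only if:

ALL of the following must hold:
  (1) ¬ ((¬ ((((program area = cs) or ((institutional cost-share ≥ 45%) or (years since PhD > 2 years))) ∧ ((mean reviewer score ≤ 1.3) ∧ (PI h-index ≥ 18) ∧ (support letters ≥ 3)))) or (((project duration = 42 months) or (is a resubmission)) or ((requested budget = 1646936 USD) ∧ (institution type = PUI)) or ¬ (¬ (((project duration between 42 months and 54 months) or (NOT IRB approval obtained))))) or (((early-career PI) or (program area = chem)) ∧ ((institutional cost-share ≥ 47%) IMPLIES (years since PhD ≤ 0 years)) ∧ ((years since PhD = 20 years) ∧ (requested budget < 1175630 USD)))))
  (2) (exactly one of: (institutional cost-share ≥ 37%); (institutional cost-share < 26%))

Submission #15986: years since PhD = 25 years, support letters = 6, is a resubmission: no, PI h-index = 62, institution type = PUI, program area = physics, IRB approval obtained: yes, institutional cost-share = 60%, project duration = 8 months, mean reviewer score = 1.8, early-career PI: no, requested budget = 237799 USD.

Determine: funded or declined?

Atomic conditions:
  program area = cs: physics == cs is false
  institutional cost-share ≥ 45%: 60 ≥ 45 is true
  years since PhD > 2 years: 25 > 2 is true
  mean reviewer score ≤ 1.3: 1.8 ≤ 1.3 is false
  PI h-index ≥ 18: 62 ≥ 18 is true
  support letters ≥ 3: 6 ≥ 3 is true
  project duration = 42 months: 8 == 42 is false
  is a resubmission: no → false
  requested budget = 1646936 USD: 237799 == 1646936 is false
  institution type = PUI: PUI == PUI is true
  project duration between 42 months and 54 months: 8 in [42, 54] is false
  NOT IRB approval obtained: yes → false
  early-career PI: no → false
  program area = chem: physics == chem is false
  institutional cost-share ≥ 47%: 60 ≥ 47 is true
  years since PhD ≤ 0 years: 25 ≤ 0 is false
  years since PhD = 20 years: 25 == 20 is false
  requested budget < 1175630 USD: 237799 < 1175630 is true
  institutional cost-share ≥ 37%: 60 ≥ 37 is true
  institutional cost-share < 26%: 60 < 26 is false
Combine:
[1.1.1.1.1.2] true OR true = true
[1.1.1.1.1] false OR true = true
[1.1.1.1.2] false AND true AND true = false
[1.1.1.1] true AND false = false
[1.1.1] NOT false = true
[1.1.2.1] false OR false = false
[1.1.2.2] false AND true = false
[1.1.2.3.1.1] false OR false = false
[1.1.2.3.1] NOT false = true
[1.1.2.3] NOT true = false
[1.1.2] false OR false OR false = false
[1.1.3.1] false OR false = false
[1.1.3.2] true → false = false
[1.1.3.3] false AND true = false
[1.1.3] false AND false AND false = false
[1.1] true OR false OR false = true
[1] NOT true = false
[2] exactly-one(true, false) = true
[root] false AND true = false
Overall: false → declined

Declined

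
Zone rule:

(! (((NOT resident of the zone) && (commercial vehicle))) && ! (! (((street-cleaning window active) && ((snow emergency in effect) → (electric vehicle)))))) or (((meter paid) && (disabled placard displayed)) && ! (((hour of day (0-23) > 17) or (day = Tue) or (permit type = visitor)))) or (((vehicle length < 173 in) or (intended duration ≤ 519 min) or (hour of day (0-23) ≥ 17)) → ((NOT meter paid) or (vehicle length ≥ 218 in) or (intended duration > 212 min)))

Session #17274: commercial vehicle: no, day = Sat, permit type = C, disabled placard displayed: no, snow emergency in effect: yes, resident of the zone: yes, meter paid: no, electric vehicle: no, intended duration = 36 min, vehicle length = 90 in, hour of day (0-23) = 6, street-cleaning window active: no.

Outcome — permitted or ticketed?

Atomic conditions:
  NOT resident of the zone: yes → false
  commercial vehicle: no → false
  street-cleaning window active: no → false
  snow emergency in effect: yes → true
  electric vehicle: no → false
  meter paid: no → false
  disabled placard displayed: no → false
  hour of day (0-23) > 17: 6 > 17 is false
  day = Tue: Sat == Tue is false
  permit type = visitor: C == visitor is false
  vehicle length < 173 in: 90 < 173 is true
  intended duration ≤ 519 min: 36 ≤ 519 is true
  hour of day (0-23) ≥ 17: 6 ≥ 17 is false
  NOT meter paid: no → true
  vehicle length ≥ 218 in: 90 ≥ 218 is false
  intended duration > 212 min: 36 > 212 is false
Combine:
[1.1.1] false AND false = false
[1.1] NOT false = true
[1.2.1.1.2] true → false = false
[1.2.1.1] false AND false = false
[1.2.1] NOT false = true
[1.2] NOT true = false
[1] true AND false = false
[2.1] false AND false = false
[2.2.1] false OR false OR false = false
[2.2] NOT false = true
[2] false AND true = false
[3.1] true OR true OR false = true
[3.2] true OR false OR false = true
[3] true → true = true
[root] false OR false OR true = true
Overall: true → permitted

Permitted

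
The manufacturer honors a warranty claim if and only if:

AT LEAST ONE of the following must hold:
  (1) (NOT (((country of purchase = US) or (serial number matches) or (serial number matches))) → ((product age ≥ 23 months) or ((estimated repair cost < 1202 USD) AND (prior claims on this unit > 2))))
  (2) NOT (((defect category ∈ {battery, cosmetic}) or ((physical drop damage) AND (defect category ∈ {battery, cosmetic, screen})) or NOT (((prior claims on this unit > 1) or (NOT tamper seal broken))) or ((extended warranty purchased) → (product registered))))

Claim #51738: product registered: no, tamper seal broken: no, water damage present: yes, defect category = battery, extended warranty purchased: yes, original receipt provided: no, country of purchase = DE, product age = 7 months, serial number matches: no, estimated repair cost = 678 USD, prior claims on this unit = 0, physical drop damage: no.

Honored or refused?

Atomic conditions:
  country of purchase = US: DE == US is false
  serial number matches: no → false
  product age ≥ 23 months: 7 ≥ 23 is false
  estimated repair cost < 1202 USD: 678 < 1202 is true
  prior claims on this unit > 2: 0 > 2 is false
  defect category ∈ {battery, cosmetic}: battery is in the set → true
  physical drop damage: no → false
  defect category ∈ {battery, cosmetic, screen}: battery is in the set → true
  prior claims on this unit > 1: 0 > 1 is false
  NOT tamper seal broken: no → true
  extended warranty purchased: yes → true
  product registered: no → false
Combine:
[1.1.1] false OR false OR false = false
[1.1] NOT false = true
[1.2.2] true AND false = false
[1.2] false OR false = false
[1] true → false = false
[2.1.2] false AND true = false
[2.1.3.1] false OR true = true
[2.1.3] NOT true = false
[2.1.4] true → false = false
[2.1] true OR false OR false OR false = true
[2] NOT true = false
[root] false OR false = false
Overall: false → refused

Refused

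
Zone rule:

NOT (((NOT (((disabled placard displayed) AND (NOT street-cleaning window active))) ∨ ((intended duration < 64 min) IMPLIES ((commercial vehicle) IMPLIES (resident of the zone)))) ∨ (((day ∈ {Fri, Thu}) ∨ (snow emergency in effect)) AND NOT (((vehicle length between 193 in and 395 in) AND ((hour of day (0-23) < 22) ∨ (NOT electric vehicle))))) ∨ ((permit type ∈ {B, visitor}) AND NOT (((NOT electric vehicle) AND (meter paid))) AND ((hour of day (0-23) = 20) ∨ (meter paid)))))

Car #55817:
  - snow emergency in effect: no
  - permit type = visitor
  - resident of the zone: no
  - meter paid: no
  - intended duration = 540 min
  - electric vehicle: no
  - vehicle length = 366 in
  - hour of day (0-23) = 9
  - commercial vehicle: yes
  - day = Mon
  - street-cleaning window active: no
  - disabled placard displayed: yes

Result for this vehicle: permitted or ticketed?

Ticketed

Atomic conditions:
  disabled placard displayed: yes → true
  NOT street-cleaning window active: no → true
  intended duration < 64 min: 540 < 64 is false
  commercial vehicle: yes → true
  resident of the zone: no → false
  day ∈ {Fri, Thu}: Mon is not in the set → false
  snow emergency in effect: no → false
  vehicle length between 193 in and 395 in: 366 in [193, 395] is true
  hour of day (0-23) < 22: 9 < 22 is true
  NOT electric vehicle: no → true
  permit type ∈ {B, visitor}: visitor is in the set → true
  meter paid: no → false
  hour of day (0-23) = 20: 9 == 20 is false
Combine:
[1.1.1.1] true AND true = true
[1.1.1] NOT true = false
[1.1.2.2] true → false = false
[1.1.2] false → false (antecedent false ⇒ implication holds) = true
[1.1] false OR true = true
[1.2.1] false OR false = false
[1.2.2.1.2] true OR true = true
[1.2.2.1] true AND true = true
[1.2.2] NOT true = false
[1.2] false AND false = false
[1.3.2.1] true AND false = false
[1.3.2] NOT false = true
[1.3.3] false OR false = false
[1.3] true AND true AND false = false
[1] true OR false OR false = true
[root] NOT true = false
Overall: false → ticketed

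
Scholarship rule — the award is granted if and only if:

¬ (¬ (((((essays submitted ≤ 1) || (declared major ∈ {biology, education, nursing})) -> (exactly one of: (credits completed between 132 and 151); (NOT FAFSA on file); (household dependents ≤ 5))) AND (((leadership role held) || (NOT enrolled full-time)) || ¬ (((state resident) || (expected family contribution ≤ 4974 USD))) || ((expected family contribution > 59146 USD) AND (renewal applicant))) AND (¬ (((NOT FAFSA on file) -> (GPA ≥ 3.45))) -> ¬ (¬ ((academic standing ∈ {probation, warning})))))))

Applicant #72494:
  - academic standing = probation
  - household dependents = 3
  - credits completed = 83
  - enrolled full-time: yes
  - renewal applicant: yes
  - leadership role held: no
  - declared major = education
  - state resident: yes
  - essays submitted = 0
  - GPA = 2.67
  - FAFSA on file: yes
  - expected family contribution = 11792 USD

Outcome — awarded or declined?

Atomic conditions:
  essays submitted ≤ 1: 0 ≤ 1 is true
  declared major ∈ {biology, education, nursing}: education is in the set → true
  credits completed between 132 and 151: 83 in [132, 151] is false
  NOT FAFSA on file: yes → false
  household dependents ≤ 5: 3 ≤ 5 is true
  leadership role held: no → false
  NOT enrolled full-time: yes → false
  state resident: yes → true
  expected family contribution ≤ 4974 USD: 11792 ≤ 4974 is false
  expected family contribution > 59146 USD: 11792 > 59146 is false
  renewal applicant: yes → true
  GPA ≥ 3.45: 2.67 ≥ 3.45 is false
  academic standing ∈ {probation, warning}: probation is in the set → true
Combine:
[1.1.1.1] true OR true = true
[1.1.1.2] exactly-one(false, false, true) = true
[1.1.1] true → true = true
[1.1.2.1] false OR false = false
[1.1.2.2.1] true OR false = true
[1.1.2.2] NOT true = false
[1.1.2.3] false AND true = false
[1.1.2] false OR false OR false = false
[1.1.3.1.1] false → false (antecedent false ⇒ implication holds) = true
[1.1.3.1] NOT true = false
[1.1.3.2.1] NOT true = false
[1.1.3.2] NOT false = true
[1.1.3] false → true (antecedent false ⇒ implication holds) = true
[1.1] true AND false AND true = false
[1] NOT false = true
[root] NOT true = false
Overall: false → declined

Declined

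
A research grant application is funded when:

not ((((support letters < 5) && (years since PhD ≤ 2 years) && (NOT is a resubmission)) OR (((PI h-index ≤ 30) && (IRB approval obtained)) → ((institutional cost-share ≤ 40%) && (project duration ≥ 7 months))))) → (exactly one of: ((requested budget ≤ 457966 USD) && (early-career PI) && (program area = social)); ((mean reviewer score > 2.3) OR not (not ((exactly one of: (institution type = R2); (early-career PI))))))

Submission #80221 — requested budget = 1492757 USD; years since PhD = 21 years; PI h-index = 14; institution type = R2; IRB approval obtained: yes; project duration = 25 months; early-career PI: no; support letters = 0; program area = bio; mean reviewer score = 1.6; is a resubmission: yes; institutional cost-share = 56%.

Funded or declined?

Funded

Atomic conditions:
  support letters < 5: 0 < 5 is true
  years since PhD ≤ 2 years: 21 ≤ 2 is false
  NOT is a resubmission: yes → false
  PI h-index ≤ 30: 14 ≤ 30 is true
  IRB approval obtained: yes → true
  institutional cost-share ≤ 40%: 56 ≤ 40 is false
  project duration ≥ 7 months: 25 ≥ 7 is true
  requested budget ≤ 457966 USD: 1492757 ≤ 457966 is false
  early-career PI: no → false
  program area = social: bio == social is false
  mean reviewer score > 2.3: 1.6 > 2.3 is false
  institution type = R2: R2 == R2 is true
Combine:
[1.1.1] true AND false AND false = false
[1.1.2.1] true AND true = true
[1.1.2.2] false AND true = false
[1.1.2] true → false = false
[1.1] false OR false = false
[1] NOT false = true
[2.1] false AND false AND false = false
[2.2.2.1.1] exactly-one(true, false) = true
[2.2.2.1] NOT true = false
[2.2.2] NOT false = true
[2.2] false OR true = true
[2] exactly-one(false, true) = true
[root] true → true = true
Overall: true → funded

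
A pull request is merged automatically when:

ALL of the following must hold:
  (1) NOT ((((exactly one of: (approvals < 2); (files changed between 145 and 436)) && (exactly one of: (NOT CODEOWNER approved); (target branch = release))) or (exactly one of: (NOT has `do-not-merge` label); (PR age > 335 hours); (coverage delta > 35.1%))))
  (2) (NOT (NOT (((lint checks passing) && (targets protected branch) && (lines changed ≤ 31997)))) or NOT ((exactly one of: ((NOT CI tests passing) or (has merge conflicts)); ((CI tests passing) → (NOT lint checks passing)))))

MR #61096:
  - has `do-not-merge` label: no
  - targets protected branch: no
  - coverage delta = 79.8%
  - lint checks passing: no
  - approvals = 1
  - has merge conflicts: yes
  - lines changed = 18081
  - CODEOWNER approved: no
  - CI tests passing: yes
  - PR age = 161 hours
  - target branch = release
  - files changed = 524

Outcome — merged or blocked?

Atomic conditions:
  approvals < 2: 1 < 2 is true
  files changed between 145 and 436: 524 in [145, 436] is false
  NOT CODEOWNER approved: no → true
  target branch = release: release == release is true
  NOT has `do-not-merge` label: no → true
  PR age > 335 hours: 161 > 335 is false
  coverage delta > 35.1%: 79.8 > 35.1 is true
  lint checks passing: no → false
  targets protected branch: no → false
  lines changed ≤ 31997: 18081 ≤ 31997 is true
  NOT CI tests passing: yes → false
  has merge conflicts: yes → true
  CI tests passing: yes → true
  NOT lint checks passing: no → true
Combine:
[1.1.1.1] exactly-one(true, false) = true
[1.1.1.2] exactly-one(true, true) = false
[1.1.1] true AND false = false
[1.1.2] exactly-one(true, false, true) = false
[1.1] false OR false = false
[1] NOT false = true
[2.1.1.1] false AND false AND true = false
[2.1.1] NOT false = true
[2.1] NOT true = false
[2.2.1.1] false OR true = true
[2.2.1.2] true → true = true
[2.2.1] exactly-one(true, true) = false
[2.2] NOT false = true
[2] false OR true = true
[root] true AND true = true
Overall: true → merged

Merged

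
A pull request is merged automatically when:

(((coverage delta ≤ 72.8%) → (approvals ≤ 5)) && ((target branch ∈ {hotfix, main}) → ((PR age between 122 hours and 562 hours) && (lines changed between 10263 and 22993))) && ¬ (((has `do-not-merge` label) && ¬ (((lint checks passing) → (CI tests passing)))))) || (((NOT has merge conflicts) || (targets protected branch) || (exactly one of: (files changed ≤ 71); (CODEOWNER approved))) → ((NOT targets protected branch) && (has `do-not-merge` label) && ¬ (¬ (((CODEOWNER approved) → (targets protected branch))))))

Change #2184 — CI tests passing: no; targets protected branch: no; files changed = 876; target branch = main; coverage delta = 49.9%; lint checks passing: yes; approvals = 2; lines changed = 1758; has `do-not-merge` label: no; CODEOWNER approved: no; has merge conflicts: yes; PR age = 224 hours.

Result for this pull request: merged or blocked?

Atomic conditions:
  coverage delta ≤ 72.8%: 49.9 ≤ 72.8 is true
  approvals ≤ 5: 2 ≤ 5 is true
  target branch ∈ {hotfix, main}: main is in the set → true
  PR age between 122 hours and 562 hours: 224 in [122, 562] is true
  lines changed between 10263 and 22993: 1758 in [10263, 22993] is false
  has `do-not-merge` label: no → false
  lint checks passing: yes → true
  CI tests passing: no → false
  NOT has merge conflicts: yes → false
  targets protected branch: no → false
  files changed ≤ 71: 876 ≤ 71 is false
  CODEOWNER approved: no → false
  NOT targets protected branch: no → true
Combine:
[1.1] true → true = true
[1.2.2] true AND false = false
[1.2] true → false = false
[1.3.1.2.1] true → false = false
[1.3.1.2] NOT false = true
[1.3.1] false AND true = false
[1.3] NOT false = true
[1] true AND false AND true = false
[2.1.3] exactly-one(false, false) = false
[2.1] false OR false OR false = false
[2.2.3.1.1] false → false (antecedent false ⇒ implication holds) = true
[2.2.3.1] NOT true = false
[2.2.3] NOT false = true
[2.2] true AND false AND true = false
[2] false → false (antecedent false ⇒ implication holds) = true
[root] false OR true = true
Overall: true → merged

Merged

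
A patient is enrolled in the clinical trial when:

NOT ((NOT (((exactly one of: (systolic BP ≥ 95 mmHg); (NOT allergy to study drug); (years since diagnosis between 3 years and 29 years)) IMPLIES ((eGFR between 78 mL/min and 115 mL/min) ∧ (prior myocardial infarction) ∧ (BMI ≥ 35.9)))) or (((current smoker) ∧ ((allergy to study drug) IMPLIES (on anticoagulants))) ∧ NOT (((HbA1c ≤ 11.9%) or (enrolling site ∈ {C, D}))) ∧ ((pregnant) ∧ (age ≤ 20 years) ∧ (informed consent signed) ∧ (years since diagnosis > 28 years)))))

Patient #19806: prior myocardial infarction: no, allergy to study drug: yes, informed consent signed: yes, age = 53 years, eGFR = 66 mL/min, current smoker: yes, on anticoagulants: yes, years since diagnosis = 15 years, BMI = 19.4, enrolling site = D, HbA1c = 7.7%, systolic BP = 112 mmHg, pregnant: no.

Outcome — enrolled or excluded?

Enrolled

Atomic conditions:
  systolic BP ≥ 95 mmHg: 112 ≥ 95 is true
  NOT allergy to study drug: yes → false
  years since diagnosis between 3 years and 29 years: 15 in [3, 29] is true
  eGFR between 78 mL/min and 115 mL/min: 66 in [78, 115] is false
  prior myocardial infarction: no → false
  BMI ≥ 35.9: 19.4 ≥ 35.9 is false
  current smoker: yes → true
  allergy to study drug: yes → true
  on anticoagulants: yes → true
  HbA1c ≤ 11.9%: 7.7 ≤ 11.9 is true
  enrolling site ∈ {C, D}: D is in the set → true
  pregnant: no → false
  age ≤ 20 years: 53 ≤ 20 is false
  informed consent signed: yes → true
  years since diagnosis > 28 years: 15 > 28 is false
Combine:
[1.1.1.1] exactly-one(true, false, true) = false
[1.1.1.2] false AND false AND false = false
[1.1.1] false → false (antecedent false ⇒ implication holds) = true
[1.1] NOT true = false
[1.2.1.2] true → true = true
[1.2.1] true AND true = true
[1.2.2.1] true OR true = true
[1.2.2] NOT true = false
[1.2.3] false AND false AND true AND false = false
[1.2] true AND false AND false = false
[1] false OR false = false
[root] NOT false = true
Overall: true → enrolled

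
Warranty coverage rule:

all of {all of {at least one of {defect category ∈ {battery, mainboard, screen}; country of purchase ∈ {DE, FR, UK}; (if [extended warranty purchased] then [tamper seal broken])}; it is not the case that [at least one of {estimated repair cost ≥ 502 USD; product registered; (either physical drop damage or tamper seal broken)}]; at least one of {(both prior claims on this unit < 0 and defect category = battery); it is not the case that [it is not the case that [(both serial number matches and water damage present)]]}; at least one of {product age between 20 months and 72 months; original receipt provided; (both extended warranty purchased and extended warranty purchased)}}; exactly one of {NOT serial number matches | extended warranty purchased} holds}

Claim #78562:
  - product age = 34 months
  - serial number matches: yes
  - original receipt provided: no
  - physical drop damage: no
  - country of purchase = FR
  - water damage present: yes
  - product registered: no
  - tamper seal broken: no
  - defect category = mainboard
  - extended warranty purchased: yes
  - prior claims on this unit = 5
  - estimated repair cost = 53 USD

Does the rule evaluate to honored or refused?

Atomic conditions:
  defect category ∈ {battery, mainboard, screen}: mainboard is in the set → true
  country of purchase ∈ {DE, FR, UK}: FR is in the set → true
  extended warranty purchased: yes → true
  tamper seal broken: no → false
  estimated repair cost ≥ 502 USD: 53 ≥ 502 is false
  product registered: no → false
  physical drop damage: no → false
  prior claims on this unit < 0: 5 < 0 is false
  defect category = battery: mainboard == battery is false
  serial number matches: yes → true
  water damage present: yes → true
  product age between 20 months and 72 months: 34 in [20, 72] is true
  original receipt provided: no → false
  NOT serial number matches: yes → false
Combine:
[1.1.3] true → false = false
[1.1] true OR true OR false = true
[1.2.1.3] false OR false = false
[1.2.1] false OR false OR false = false
[1.2] NOT false = true
[1.3.1] false AND false = false
[1.3.2.1.1] true AND true = true
[1.3.2.1] NOT true = false
[1.3.2] NOT false = true
[1.3] false OR true = true
[1.4.3] true AND true = true
[1.4] true OR false OR true = true
[1] true AND true AND true AND true = true
[2] exactly-one(false, true) = true
[root] true AND true = true
Overall: true → honored

Honored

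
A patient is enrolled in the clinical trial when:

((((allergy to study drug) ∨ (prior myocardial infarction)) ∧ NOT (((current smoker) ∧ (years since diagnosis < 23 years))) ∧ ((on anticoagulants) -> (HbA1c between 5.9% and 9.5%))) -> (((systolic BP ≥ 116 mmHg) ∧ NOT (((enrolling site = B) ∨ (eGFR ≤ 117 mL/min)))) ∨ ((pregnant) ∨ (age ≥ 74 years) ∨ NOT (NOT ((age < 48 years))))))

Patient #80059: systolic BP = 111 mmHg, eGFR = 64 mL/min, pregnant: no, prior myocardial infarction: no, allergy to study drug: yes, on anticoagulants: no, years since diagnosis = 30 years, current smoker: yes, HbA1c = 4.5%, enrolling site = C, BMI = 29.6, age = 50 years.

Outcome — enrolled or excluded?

Excluded

Atomic conditions:
  allergy to study drug: yes → true
  prior myocardial infarction: no → false
  current smoker: yes → true
  years since diagnosis < 23 years: 30 < 23 is false
  on anticoagulants: no → false
  HbA1c between 5.9% and 9.5%: 4.5 in [5.9, 9.5] is false
  systolic BP ≥ 116 mmHg: 111 ≥ 116 is false
  enrolling site = B: C == B is false
  eGFR ≤ 117 mL/min: 64 ≤ 117 is true
  pregnant: no → false
  age ≥ 74 years: 50 ≥ 74 is false
  age < 48 years: 50 < 48 is false
Combine:
[1.1] true OR false = true
[1.2.1] true AND false = false
[1.2] NOT false = true
[1.3] false → false (antecedent false ⇒ implication holds) = true
[1] true AND true AND true = true
[2.1.2.1] false OR true = true
[2.1.2] NOT true = false
[2.1] false AND false = false
[2.2.3.1] NOT false = true
[2.2.3] NOT true = false
[2.2] false OR false OR false = false
[2] false OR false = false
[root] true → false = false
Overall: false → excluded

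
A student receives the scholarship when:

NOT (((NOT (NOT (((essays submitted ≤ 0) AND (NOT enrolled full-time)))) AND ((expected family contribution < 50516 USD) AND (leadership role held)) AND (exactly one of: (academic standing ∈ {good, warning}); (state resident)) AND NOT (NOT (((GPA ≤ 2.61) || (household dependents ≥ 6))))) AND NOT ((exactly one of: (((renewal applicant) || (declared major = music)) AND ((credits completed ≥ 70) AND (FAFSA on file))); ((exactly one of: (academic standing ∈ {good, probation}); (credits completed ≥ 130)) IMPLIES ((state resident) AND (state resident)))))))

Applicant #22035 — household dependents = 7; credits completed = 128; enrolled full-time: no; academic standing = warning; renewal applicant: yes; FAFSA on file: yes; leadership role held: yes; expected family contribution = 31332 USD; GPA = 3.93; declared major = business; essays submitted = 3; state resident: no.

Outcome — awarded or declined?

Awarded

Atomic conditions:
  essays submitted ≤ 0: 3 ≤ 0 is false
  NOT enrolled full-time: no → true
  expected family contribution < 50516 USD: 31332 < 50516 is true
  leadership role held: yes → true
  academic standing ∈ {good, warning}: warning is in the set → true
  state resident: no → false
  GPA ≤ 2.61: 3.93 ≤ 2.61 is false
  household dependents ≥ 6: 7 ≥ 6 is true
  renewal applicant: yes → true
  declared major = music: business == music is false
  credits completed ≥ 70: 128 ≥ 70 is true
  FAFSA on file: yes → true
  academic standing ∈ {good, probation}: warning is not in the set → false
  credits completed ≥ 130: 128 ≥ 130 is false
Combine:
[1.1.1.1.1] false AND true = false
[1.1.1.1] NOT false = true
[1.1.1] NOT true = false
[1.1.2] true AND true = true
[1.1.3] exactly-one(true, false) = true
[1.1.4.1.1] false OR true = true
[1.1.4.1] NOT true = false
[1.1.4] NOT false = true
[1.1] false AND true AND true AND true = false
[1.2.1.1.1] true OR false = true
[1.2.1.1.2] true AND true = true
[1.2.1.1] true AND true = true
[1.2.1.2.1] exactly-one(false, false) = false
[1.2.1.2.2] false AND false = false
[1.2.1.2] false → false (antecedent false ⇒ implication holds) = true
[1.2.1] exactly-one(true, true) = false
[1.2] NOT false = true
[1] false AND true = false
[root] NOT false = true
Overall: true → awarded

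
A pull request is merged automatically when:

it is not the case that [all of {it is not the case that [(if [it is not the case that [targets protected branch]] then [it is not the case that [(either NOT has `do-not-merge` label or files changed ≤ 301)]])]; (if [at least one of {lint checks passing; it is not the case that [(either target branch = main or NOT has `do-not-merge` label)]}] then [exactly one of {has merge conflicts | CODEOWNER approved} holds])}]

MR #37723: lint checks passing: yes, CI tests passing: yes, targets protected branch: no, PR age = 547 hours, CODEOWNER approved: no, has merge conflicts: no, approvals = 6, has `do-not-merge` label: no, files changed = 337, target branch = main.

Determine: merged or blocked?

Merged

Atomic conditions:
  targets protected branch: no → false
  NOT has `do-not-merge` label: no → true
  files changed ≤ 301: 337 ≤ 301 is false
  lint checks passing: yes → true
  target branch = main: main == main is true
  has merge conflicts: no → false
  CODEOWNER approved: no → false
Combine:
[1.1.1.1] NOT false = true
[1.1.1.2.1] true OR false = true
[1.1.1.2] NOT true = false
[1.1.1] true → false = false
[1.1] NOT false = true
[1.2.1.2.1] true OR true = true
[1.2.1.2] NOT true = false
[1.2.1] true OR false = true
[1.2.2] exactly-one(false, false) = false
[1.2] true → false = false
[1] true AND false = false
[root] NOT false = true
Overall: true → merged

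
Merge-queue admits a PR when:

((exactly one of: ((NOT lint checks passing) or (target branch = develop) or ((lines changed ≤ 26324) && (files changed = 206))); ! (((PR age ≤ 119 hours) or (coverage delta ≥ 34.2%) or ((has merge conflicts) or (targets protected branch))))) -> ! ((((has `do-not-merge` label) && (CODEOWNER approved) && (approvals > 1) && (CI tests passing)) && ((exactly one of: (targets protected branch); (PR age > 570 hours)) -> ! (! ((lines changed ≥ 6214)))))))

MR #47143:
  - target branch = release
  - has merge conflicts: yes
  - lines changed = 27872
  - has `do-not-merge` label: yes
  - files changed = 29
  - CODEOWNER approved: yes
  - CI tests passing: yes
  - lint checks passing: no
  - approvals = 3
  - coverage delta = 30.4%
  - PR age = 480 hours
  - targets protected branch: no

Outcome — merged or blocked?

Blocked

Atomic conditions:
  NOT lint checks passing: no → true
  target branch = develop: release == develop is false
  lines changed ≤ 26324: 27872 ≤ 26324 is false
  files changed = 206: 29 == 206 is false
  PR age ≤ 119 hours: 480 ≤ 119 is false
  coverage delta ≥ 34.2%: 30.4 ≥ 34.2 is false
  has merge conflicts: yes → true
  targets protected branch: no → false
  has `do-not-merge` label: yes → true
  CODEOWNER approved: yes → true
  approvals > 1: 3 > 1 is true
  CI tests passing: yes → true
  PR age > 570 hours: 480 > 570 is false
  lines changed ≥ 6214: 27872 ≥ 6214 is true
Combine:
[1.1.3] false AND false = false
[1.1] true OR false OR false = true
[1.2.1.3] true OR false = true
[1.2.1] false OR false OR true = true
[1.2] NOT true = false
[1] exactly-one(true, false) = true
[2.1.1] true AND true AND true AND true = true
[2.1.2.1] exactly-one(false, false) = false
[2.1.2.2.1] NOT true = false
[2.1.2.2] NOT false = true
[2.1.2] false → true (antecedent false ⇒ implication holds) = true
[2.1] true AND true = true
[2] NOT true = false
[root] true → false = false
Overall: false → blocked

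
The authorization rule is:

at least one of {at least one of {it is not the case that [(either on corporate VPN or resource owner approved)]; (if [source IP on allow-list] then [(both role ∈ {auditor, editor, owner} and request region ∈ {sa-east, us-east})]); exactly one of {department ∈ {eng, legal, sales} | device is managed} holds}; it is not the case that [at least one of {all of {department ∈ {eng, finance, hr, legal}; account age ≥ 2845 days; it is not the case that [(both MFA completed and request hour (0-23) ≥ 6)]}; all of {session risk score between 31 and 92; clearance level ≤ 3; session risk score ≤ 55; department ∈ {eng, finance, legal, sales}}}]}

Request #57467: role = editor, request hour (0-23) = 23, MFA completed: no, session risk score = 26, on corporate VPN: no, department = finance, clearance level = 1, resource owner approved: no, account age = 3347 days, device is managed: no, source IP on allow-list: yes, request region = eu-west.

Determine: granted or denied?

Granted

Atomic conditions:
  on corporate VPN: no → false
  resource owner approved: no → false
  source IP on allow-list: yes → true
  role ∈ {auditor, editor, owner}: editor is in the set → true
  request region ∈ {sa-east, us-east}: eu-west is not in the set → false
  department ∈ {eng, legal, sales}: finance is not in the set → false
  device is managed: no → false
  department ∈ {eng, finance, hr, legal}: finance is in the set → true
  account age ≥ 2845 days: 3347 ≥ 2845 is true
  MFA completed: no → false
  request hour (0-23) ≥ 6: 23 ≥ 6 is true
  session risk score between 31 and 92: 26 in [31, 92] is false
  clearance level ≤ 3: 1 ≤ 3 is true
  session risk score ≤ 55: 26 ≤ 55 is true
  department ∈ {eng, finance, legal, sales}: finance is in the set → true
Combine:
[1.1.1] false OR false = false
[1.1] NOT false = true
[1.2.2] true AND false = false
[1.2] true → false = false
[1.3] exactly-one(false, false) = false
[1] true OR false OR false = true
[2.1.1.3.1] false AND true = false
[2.1.1.3] NOT false = true
[2.1.1] true AND true AND true = true
[2.1.2] false AND true AND true AND true = false
[2.1] true OR false = true
[2] NOT true = false
[root] true OR false = true
Overall: true → granted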